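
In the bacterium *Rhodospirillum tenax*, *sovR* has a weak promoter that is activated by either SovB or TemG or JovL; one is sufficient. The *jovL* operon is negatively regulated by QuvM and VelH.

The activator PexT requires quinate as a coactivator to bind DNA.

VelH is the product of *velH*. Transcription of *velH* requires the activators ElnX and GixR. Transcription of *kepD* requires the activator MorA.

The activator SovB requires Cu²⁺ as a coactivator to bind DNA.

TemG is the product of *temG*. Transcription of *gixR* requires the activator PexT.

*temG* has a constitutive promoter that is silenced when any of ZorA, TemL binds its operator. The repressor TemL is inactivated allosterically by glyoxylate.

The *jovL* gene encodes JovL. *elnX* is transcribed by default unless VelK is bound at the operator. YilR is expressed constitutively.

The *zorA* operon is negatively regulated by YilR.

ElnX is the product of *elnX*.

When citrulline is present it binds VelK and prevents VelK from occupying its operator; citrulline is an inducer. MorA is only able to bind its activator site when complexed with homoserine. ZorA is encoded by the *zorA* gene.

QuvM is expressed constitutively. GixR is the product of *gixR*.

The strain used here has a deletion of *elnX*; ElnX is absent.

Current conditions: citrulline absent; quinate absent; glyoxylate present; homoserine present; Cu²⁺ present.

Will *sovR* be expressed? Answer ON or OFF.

Cu²⁺ is present, so SovB is active.
YilR is produced constitutively and is active.
With repressor YilR bound, *zorA* is not transcribed.
So ZorA is not produced.
Glyoxylate is present, so TemL is inactive.
With no repressor bound, *temG* is transcribed.
So TemG is produced and active.
QuvM is produced constitutively and is active.
ElnX is non-functional in this strain, so it has no effect.
Quinate is absent, so PexT is inactive.
Required activator PexT is absent, so *gixR* is not transcribed.
So GixR is not produced.
Required activator ElnX is absent, so *velH* is not transcribed.
So VelH is not produced.
With repressor QuvM bound, *jovL* is not transcribed.
So JovL is not produced.
Activator SovB is present, so *sovR* is transcribed.

ON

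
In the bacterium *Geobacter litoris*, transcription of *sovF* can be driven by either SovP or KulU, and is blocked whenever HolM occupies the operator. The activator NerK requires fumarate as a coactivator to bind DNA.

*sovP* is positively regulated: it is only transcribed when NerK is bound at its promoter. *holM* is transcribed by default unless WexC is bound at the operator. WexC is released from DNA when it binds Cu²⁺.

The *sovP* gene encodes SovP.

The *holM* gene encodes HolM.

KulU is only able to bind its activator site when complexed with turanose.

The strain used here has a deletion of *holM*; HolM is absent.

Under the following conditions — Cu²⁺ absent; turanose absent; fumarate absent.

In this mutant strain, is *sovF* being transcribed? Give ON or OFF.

OFF

HolM is non-functional in this strain, so it has no effect.
Fumarate is absent, so NerK is inactive.
Required activator NerK is absent, so *sovP* is not transcribed.
So SovP is not produced.
Turanose is absent, so KulU is inactive.
No activator is available at the *sovF* promoter, so *sovF* is not transcribed.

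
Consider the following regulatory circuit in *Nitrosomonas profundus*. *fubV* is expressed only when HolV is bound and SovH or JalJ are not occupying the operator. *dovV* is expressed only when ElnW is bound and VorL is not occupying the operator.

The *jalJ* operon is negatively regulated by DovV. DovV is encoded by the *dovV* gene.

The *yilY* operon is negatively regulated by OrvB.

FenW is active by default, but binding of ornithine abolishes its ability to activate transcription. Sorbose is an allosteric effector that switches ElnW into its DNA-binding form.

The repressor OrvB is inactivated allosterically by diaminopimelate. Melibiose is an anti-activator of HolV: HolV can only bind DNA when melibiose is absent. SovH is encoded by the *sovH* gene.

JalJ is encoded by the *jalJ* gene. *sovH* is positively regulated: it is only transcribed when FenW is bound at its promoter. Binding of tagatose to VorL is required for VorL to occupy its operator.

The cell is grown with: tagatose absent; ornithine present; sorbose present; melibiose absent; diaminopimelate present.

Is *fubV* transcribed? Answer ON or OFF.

Ornithine is present, so FenW is inactive.
Required activator FenW is absent, so *sovH* is not transcribed.
So SovH is not produced.
Melibiose is absent, so HolV is active.
Tagatose is absent, so VorL is inactive.
Sorbose is present, so ElnW is active.
No repressor is bound and ElnW is active, so *dovV* is transcribed.
So DovV is produced and active.
With repressor DovV bound, *jalJ* is not transcribed.
So JalJ is not produced.
No repressor is bound and HolV is active, so *fubV* is transcribed.

ON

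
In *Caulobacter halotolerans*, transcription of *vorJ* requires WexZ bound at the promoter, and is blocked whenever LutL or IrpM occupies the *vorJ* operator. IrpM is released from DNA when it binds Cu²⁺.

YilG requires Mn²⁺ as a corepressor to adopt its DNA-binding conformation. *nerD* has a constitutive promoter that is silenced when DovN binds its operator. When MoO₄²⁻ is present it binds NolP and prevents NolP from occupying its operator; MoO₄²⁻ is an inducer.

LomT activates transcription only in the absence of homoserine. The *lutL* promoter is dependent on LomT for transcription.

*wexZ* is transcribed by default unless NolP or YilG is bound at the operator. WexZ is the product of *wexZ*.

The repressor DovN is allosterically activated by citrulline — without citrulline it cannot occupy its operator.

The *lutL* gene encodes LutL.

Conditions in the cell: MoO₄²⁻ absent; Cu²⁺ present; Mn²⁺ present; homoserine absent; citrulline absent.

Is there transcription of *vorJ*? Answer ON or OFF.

MoO₄²⁻ is absent, so NolP is active.
Mn²⁺ is present, so YilG is active.
With repressor NolP bound, *wexZ* is not transcribed.
So WexZ is not produced.
Homoserine is absent, so LomT is active.
No repressor is bound and LomT is active, so *lutL* is transcribed.
So LutL is produced and active.
Cu²⁺ is present, so IrpM is inactive.
With repressor LutL bound, *vorJ* is not transcribed.

OFF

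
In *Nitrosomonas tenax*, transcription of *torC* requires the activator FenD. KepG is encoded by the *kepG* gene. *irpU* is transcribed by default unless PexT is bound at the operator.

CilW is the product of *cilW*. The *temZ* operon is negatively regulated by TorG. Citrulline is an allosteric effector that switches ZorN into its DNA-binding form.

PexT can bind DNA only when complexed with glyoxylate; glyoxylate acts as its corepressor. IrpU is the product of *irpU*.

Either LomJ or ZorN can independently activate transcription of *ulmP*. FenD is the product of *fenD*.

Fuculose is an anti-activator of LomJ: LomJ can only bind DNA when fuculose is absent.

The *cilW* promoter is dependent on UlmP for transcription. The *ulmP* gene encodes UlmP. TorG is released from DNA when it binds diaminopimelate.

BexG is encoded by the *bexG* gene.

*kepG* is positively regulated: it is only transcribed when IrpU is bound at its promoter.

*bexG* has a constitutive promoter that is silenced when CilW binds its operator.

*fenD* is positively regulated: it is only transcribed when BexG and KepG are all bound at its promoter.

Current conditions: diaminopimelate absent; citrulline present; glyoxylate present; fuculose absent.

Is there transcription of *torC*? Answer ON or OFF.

OFF

Fuculose is absent, so LomJ is active.
Citrulline is present, so ZorN is active.
Activator LomJ is present, so *ulmP* is transcribed.
So UlmP is produced and active.
No repressor is bound and UlmP is active, so *cilW* is transcribed.
So CilW is produced and active.
With repressor CilW bound, *bexG* is not transcribed.
So BexG is not produced.
Glyoxylate is present, so PexT is active.
With repressor PexT bound, *irpU* is not transcribed.
So IrpU is not produced.
Required activator IrpU is absent, so *kepG* is not transcribed.
So KepG is not produced.
Required activator BexG is absent, so *fenD* is not transcribed.
So FenD is not produced.
Required activator FenD is absent, so *torC* is not transcribed.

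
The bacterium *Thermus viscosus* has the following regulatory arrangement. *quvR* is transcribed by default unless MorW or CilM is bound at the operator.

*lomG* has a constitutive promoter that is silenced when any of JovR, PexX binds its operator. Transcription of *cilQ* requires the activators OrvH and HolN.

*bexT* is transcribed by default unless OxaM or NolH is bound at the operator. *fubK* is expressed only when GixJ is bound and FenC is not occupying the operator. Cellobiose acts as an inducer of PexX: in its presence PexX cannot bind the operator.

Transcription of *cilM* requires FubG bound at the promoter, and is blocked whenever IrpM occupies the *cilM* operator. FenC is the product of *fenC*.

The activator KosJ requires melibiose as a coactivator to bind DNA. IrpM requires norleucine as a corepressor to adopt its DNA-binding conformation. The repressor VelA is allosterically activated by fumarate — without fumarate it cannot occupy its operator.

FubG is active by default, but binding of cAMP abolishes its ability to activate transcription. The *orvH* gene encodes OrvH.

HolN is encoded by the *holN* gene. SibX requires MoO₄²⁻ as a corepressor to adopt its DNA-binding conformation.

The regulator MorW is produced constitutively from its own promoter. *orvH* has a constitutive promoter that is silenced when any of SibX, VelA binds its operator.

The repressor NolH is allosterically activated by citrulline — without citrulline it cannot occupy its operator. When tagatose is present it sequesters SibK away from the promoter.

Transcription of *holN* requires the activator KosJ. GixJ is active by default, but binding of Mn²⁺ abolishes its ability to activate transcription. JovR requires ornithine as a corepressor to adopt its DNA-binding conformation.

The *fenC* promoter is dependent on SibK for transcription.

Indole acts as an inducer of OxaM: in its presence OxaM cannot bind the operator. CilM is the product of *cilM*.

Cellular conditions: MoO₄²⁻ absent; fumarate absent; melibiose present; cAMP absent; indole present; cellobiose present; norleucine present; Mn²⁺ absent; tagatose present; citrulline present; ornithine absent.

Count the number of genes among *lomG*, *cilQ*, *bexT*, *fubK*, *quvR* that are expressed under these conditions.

Ornithine is absent, so JovR is inactive.
Cellobiose is present, so PexX is inactive.
With no repressor bound, *lomG* is transcribed.
→ *lomG* is ON.
MoO₄²⁻ is absent, so SibX is inactive.
Fumarate is absent, so VelA is inactive.
With no repressor bound, *orvH* is transcribed.
So OrvH is produced and active.
Melibiose is present, so KosJ is active.
No repressor is bound and KosJ is active, so *holN* is transcribed.
So HolN is produced and active.
No repressor is bound and OrvH and HolN are active, so *cilQ* is transcribed.
→ *cilQ* is ON.
Indole is present, so OxaM is inactive.
Citrulline is present, so NolH is active.
With repressor NolH bound, *bexT* is not transcribed.
→ *bexT* is OFF.
Mn²⁺ is absent, so GixJ is active.
Tagatose is present, so SibK is inactive.
Required activator SibK is absent, so *fenC* is not transcribed.
So FenC is not produced.
No repressor is bound and GixJ is active, so *fubK* is transcribed.
→ *fubK* is ON.
MorW is produced constitutively and is active.
Norleucine is present, so IrpM is active.
cAMP is absent, so FubG is active.
With repressor IrpM bound, *cilM* is not transcribed.
So CilM is not produced.
With repressor MorW bound, *quvR* is not transcribed.
→ *quvR* is OFF.
3 of the 5 genes are transcribed.

3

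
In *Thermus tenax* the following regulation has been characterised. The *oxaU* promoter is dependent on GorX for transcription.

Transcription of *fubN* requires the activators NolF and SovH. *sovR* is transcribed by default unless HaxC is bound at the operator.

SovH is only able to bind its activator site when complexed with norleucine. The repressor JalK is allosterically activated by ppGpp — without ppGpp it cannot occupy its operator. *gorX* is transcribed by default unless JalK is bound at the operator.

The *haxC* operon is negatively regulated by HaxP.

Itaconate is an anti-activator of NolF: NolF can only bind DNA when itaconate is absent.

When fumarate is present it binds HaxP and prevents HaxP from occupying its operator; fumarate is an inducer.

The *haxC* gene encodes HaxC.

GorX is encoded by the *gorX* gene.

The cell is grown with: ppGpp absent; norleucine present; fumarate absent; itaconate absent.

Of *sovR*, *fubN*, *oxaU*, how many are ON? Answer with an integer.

3

Fumarate is absent, so HaxP is active.
With repressor HaxP bound, *haxC* is not transcribed.
So HaxC is not produced.
With no repressor bound, *sovR* is transcribed.
→ *sovR* is ON.
Itaconate is absent, so NolF is active.
Norleucine is present, so SovH is active.
No repressor is bound and NolF and SovH are active, so *fubN* is transcribed.
→ *fubN* is ON.
ppGpp is absent, so JalK is inactive.
With no repressor bound, *gorX* is transcribed.
So GorX is produced and active.
No repressor is bound and GorX is active, so *oxaU* is transcribed.
→ *oxaU* is ON.
3 of the 3 genes are transcribed.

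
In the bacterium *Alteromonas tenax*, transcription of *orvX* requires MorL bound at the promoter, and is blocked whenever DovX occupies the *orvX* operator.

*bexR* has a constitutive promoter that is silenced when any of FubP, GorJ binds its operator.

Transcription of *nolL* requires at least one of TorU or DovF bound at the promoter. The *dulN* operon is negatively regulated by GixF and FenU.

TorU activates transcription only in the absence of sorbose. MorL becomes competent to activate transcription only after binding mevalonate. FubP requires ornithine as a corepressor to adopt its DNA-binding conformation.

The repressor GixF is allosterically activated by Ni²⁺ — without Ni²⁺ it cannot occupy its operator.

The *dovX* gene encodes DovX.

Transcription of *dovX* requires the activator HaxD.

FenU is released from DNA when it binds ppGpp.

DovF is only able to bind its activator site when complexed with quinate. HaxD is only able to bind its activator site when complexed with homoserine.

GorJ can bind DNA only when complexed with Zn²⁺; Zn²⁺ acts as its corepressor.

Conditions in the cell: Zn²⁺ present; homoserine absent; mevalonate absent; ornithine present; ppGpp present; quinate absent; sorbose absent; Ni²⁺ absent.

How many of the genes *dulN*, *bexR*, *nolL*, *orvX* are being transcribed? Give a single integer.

2

Ni²⁺ is absent, so GixF is inactive.
ppGpp is present, so FenU is inactive.
With no repressor bound, *dulN* is transcribed.
→ *dulN* is ON.
Ornithine is present, so FubP is active.
Zn²⁺ is present, so GorJ is active.
With repressor FubP bound, *bexR* is not transcribed.
→ *bexR* is OFF.
Sorbose is absent, so TorU is active.
Quinate is absent, so DovF is inactive.
Activator TorU is present, so *nolL* is transcribed.
→ *nolL* is ON.
Homoserine is absent, so HaxD is inactive.
Required activator HaxD is absent, so *dovX* is not transcribed.
So DovX is not produced.
Mevalonate is absent, so MorL is inactive.
Required activator MorL is absent, so *orvX* is not transcribed.
→ *orvX* is OFF.
2 of the 4 genes are transcribed.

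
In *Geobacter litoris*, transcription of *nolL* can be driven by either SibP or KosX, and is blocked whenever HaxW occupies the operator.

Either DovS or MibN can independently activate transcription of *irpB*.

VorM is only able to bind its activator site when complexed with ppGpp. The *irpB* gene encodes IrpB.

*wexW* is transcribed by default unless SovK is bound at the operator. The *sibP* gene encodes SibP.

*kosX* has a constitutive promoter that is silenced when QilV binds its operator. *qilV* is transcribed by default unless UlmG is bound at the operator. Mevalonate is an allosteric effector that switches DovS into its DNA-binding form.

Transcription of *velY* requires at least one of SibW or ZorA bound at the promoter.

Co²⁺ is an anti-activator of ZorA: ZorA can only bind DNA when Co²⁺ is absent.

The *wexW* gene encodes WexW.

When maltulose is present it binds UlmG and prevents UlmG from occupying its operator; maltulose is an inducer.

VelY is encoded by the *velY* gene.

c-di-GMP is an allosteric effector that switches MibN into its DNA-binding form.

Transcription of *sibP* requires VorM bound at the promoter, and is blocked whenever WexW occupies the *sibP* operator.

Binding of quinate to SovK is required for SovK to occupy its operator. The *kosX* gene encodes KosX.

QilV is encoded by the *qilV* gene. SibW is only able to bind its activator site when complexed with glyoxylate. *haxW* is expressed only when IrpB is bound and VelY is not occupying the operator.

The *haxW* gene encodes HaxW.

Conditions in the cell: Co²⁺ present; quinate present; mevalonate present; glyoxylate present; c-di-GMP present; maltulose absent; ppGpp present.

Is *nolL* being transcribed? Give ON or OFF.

ppGpp is present, so VorM is active.
Quinate is present, so SovK is active.
With repressor SovK bound, *wexW* is not transcribed.
So WexW is not produced.
No repressor is bound and VorM is active, so *sibP* is transcribed.
So SibP is produced and active.
Maltulose is absent, so UlmG is active.
With repressor UlmG bound, *qilV* is not transcribed.
So QilV is not produced.
With no repressor bound, *kosX* is transcribed.
So KosX is produced and active.
Glyoxylate is present, so SibW is active.
Co²⁺ is present, so ZorA is inactive.
Activator SibW is present, so *velY* is transcribed.
So VelY is produced and active.
Mevalonate is present, so DovS is active.
c-di-GMP is present, so MibN is active.
Activator DovS is present, so *irpB* is transcribed.
So IrpB is produced and active.
With repressor VelY bound, *haxW* is not transcribed.
So HaxW is not produced.
Activator SibP is present, so *nolL* is transcribed.

ON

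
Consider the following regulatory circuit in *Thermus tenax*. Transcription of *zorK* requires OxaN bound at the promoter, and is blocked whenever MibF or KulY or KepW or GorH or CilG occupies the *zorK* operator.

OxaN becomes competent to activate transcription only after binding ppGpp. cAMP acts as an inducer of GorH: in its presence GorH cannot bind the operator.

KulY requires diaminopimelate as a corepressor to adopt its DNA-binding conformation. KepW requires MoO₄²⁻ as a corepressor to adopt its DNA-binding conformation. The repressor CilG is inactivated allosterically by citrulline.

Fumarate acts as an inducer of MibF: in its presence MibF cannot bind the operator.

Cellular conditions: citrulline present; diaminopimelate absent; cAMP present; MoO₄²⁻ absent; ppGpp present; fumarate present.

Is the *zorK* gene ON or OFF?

Fumarate is present, so MibF is inactive.
Diaminopimelate is absent, so KulY is inactive.
MoO₄²⁻ is absent, so KepW is inactive.
cAMP is present, so GorH is inactive.
ppGpp is present, so OxaN is active.
Citrulline is present, so CilG is inactive.
No repressor is bound and OxaN is active, so *zorK* is transcribed.

ON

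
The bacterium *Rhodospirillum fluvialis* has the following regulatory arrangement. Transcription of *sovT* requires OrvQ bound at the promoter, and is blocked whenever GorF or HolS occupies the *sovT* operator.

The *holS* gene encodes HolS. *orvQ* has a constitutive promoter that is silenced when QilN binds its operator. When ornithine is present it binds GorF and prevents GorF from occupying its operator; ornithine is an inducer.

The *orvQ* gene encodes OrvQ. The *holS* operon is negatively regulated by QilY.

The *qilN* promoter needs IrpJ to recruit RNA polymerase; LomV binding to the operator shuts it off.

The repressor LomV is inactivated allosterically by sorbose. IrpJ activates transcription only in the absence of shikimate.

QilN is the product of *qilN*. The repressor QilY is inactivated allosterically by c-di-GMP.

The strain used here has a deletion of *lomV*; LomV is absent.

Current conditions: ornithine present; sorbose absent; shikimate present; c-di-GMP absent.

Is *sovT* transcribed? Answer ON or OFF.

Ornithine is present, so GorF is inactive.
Shikimate is present, so IrpJ is inactive.
LomV is non-functional in this strain, so it has no effect.
Required activator IrpJ is absent, so *qilN* is not transcribed.
So QilN is not produced.
With no repressor bound, *orvQ* is transcribed.
So OrvQ is produced and active.
c-di-GMP is absent, so QilY is active.
With repressor QilY bound, *holS* is not transcribed.
So HolS is not produced.
No repressor is bound and OrvQ is active, so *sovT* is transcribed.

ON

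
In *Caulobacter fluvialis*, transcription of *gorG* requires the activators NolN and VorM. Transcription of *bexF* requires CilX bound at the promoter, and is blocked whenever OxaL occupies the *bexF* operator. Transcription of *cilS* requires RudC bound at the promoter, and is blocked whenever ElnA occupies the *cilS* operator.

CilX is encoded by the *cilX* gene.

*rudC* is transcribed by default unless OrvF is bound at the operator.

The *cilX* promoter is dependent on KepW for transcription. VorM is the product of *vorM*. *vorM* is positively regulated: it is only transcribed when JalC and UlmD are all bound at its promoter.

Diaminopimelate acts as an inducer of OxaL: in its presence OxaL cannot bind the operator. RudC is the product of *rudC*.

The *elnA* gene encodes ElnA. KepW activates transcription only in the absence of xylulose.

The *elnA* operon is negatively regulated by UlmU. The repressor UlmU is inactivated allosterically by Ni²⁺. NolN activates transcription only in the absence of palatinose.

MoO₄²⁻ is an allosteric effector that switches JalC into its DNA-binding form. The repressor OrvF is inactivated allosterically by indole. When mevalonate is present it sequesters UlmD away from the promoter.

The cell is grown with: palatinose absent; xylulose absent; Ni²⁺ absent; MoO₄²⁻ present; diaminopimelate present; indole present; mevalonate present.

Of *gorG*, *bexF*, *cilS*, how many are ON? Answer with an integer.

Palatinose is absent, so NolN is active.
MoO₄²⁻ is present, so JalC is active.
Mevalonate is present, so UlmD is inactive.
Required activator UlmD is absent, so *vorM* is not transcribed.
So VorM is not produced.
Required activator VorM is absent, so *gorG* is not transcribed.
→ *gorG* is OFF.
Diaminopimelate is present, so OxaL is inactive.
Xylulose is absent, so KepW is active.
No repressor is bound and KepW is active, so *cilX* is transcribed.
So CilX is produced and active.
No repressor is bound and CilX is active, so *bexF* is transcribed.
→ *bexF* is ON.
Indole is present, so OrvF is inactive.
With no repressor bound, *rudC* is transcribed.
So RudC is produced and active.
Ni²⁺ is absent, so UlmU is active.
With repressor UlmU bound, *elnA* is not transcribed.
So ElnA is not produced.
No repressor is bound and RudC is active, so *cilS* is transcribed.
→ *cilS* is ON.
2 of the 3 genes are transcribed.

2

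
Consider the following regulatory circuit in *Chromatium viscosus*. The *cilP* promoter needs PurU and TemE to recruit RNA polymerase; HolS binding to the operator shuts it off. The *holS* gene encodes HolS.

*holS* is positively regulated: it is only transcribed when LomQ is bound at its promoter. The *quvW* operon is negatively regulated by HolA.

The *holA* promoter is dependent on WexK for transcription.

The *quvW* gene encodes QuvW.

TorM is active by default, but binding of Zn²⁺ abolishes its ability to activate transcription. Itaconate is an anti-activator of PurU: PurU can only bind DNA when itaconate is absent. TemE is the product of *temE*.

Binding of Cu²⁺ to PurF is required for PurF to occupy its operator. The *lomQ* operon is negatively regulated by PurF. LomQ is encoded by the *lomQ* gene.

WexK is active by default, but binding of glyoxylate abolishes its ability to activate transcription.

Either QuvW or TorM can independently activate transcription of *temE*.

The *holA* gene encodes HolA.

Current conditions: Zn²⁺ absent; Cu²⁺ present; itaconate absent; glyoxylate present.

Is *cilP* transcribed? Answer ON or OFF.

ON

Cu²⁺ is present, so PurF is active.
With repressor PurF bound, *lomQ* is not transcribed.
So LomQ is not produced.
Required activator LomQ is absent, so *holS* is not transcribed.
So HolS is not produced.
Itaconate is absent, so PurU is active.
Glyoxylate is present, so WexK is inactive.
Required activator WexK is absent, so *holA* is not transcribed.
So HolA is not produced.
With no repressor bound, *quvW* is transcribed.
So QuvW is produced and active.
Zn²⁺ is absent, so TorM is active.
Activator QuvW is present, so *temE* is transcribed.
So TemE is produced and active.
No repressor is bound and PurU and TemE are active, so *cilP* is transcribed.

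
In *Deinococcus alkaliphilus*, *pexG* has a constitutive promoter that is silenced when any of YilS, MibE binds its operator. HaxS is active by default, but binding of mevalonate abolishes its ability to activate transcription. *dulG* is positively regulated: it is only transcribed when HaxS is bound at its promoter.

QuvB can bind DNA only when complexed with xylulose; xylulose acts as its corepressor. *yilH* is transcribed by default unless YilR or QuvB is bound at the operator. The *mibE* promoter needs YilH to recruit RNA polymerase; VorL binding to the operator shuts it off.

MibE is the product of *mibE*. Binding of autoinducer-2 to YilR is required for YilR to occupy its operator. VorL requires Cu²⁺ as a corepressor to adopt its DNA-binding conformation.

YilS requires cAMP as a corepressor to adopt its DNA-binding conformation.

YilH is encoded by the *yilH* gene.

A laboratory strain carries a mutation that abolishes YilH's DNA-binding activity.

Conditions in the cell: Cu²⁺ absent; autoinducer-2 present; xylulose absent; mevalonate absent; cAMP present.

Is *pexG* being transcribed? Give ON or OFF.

cAMP is present, so YilS is active.
YilH is non-functional in this strain, so it has no effect.
Cu²⁺ is absent, so VorL is inactive.
Required activator YilH is absent, so *mibE* is not transcribed.
So MibE is not produced.
With repressor YilS bound, *pexG* is not transcribed.

OFF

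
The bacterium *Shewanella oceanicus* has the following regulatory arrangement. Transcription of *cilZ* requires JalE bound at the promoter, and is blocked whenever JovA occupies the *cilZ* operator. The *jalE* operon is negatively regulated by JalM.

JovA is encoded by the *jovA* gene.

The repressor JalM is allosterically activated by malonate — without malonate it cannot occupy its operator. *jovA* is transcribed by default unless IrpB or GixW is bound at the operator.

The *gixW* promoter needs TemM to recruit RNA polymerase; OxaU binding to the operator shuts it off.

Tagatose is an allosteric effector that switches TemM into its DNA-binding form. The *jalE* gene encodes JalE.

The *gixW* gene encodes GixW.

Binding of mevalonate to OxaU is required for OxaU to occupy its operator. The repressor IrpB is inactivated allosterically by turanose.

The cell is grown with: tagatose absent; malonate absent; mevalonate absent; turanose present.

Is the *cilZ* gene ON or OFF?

Turanose is present, so IrpB is inactive.
Tagatose is absent, so TemM is inactive.
Mevalonate is absent, so OxaU is inactive.
Required activator TemM is absent, so *gixW* is not transcribed.
So GixW is not produced.
With no repressor bound, *jovA* is transcribed.
So JovA is produced and active.
Malonate is absent, so JalM is inactive.
With no repressor bound, *jalE* is transcribed.
So JalE is produced and active.
With repressor JovA bound, *cilZ* is not transcribed.

OFF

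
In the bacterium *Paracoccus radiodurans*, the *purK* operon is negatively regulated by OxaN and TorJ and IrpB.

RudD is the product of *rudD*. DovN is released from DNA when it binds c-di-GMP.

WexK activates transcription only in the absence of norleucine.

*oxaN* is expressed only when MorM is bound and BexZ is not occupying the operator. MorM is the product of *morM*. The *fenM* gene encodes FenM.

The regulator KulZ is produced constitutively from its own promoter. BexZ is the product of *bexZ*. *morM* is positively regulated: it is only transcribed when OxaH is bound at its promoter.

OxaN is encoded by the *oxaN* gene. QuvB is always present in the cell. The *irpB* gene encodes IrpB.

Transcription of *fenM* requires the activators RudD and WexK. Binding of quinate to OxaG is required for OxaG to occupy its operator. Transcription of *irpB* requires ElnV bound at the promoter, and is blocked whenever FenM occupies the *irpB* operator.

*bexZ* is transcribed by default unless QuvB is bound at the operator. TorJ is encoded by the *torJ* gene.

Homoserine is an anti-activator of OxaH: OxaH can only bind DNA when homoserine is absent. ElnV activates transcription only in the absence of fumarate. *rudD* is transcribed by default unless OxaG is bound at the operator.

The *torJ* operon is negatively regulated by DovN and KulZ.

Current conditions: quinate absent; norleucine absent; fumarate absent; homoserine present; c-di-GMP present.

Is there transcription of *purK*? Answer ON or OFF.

ON

QuvB is produced constitutively and is active.
With repressor QuvB bound, *bexZ* is not transcribed.
So BexZ is not produced.
Homoserine is present, so OxaH is inactive.
Required activator OxaH is absent, so *morM* is not transcribed.
So MorM is not produced.
Required activator MorM is absent, so *oxaN* is not transcribed.
So OxaN is not produced.
c-di-GMP is present, so DovN is inactive.
KulZ is produced constitutively and is active.
With repressor KulZ bound, *torJ* is not transcribed.
So TorJ is not produced.
Fumarate is absent, so ElnV is active.
Quinate is absent, so OxaG is inactive.
With no repressor bound, *rudD* is transcribed.
So RudD is produced and active.
Norleucine is absent, so WexK is active.
No repressor is bound and RudD and WexK are active, so *fenM* is transcribed.
So FenM is produced and active.
With repressor FenM bound, *irpB* is not transcribed.
So IrpB is not produced.
With no repressor bound, *purK* is transcribed.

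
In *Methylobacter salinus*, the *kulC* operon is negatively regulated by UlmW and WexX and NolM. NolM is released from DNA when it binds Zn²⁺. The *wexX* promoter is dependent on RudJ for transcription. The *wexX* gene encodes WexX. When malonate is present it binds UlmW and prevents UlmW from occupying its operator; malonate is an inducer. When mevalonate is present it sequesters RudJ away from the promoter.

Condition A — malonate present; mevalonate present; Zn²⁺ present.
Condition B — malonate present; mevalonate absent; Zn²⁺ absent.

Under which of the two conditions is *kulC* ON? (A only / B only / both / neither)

A only

Condition A:
Malonate is present, so UlmW is inactive.
Mevalonate is present, so RudJ is inactive.
Required activator RudJ is absent, so *wexX* is not transcribed.
So WexX is not produced.
Zn²⁺ is present, so NolM is inactive.
With no repressor bound, *kulC* is transcribed.
→ *kulC* is ON in A.
Condition B:
Malonate is present, so UlmW is inactive.
Mevalonate is absent, so RudJ is active.
No repressor is bound and RudJ is active, so *wexX* is transcribed.
So WexX is produced and active.
Zn²⁺ is absent, so NolM is active.
With repressor WexX bound, *kulC* is not transcribed.
→ *kulC* is OFF in B.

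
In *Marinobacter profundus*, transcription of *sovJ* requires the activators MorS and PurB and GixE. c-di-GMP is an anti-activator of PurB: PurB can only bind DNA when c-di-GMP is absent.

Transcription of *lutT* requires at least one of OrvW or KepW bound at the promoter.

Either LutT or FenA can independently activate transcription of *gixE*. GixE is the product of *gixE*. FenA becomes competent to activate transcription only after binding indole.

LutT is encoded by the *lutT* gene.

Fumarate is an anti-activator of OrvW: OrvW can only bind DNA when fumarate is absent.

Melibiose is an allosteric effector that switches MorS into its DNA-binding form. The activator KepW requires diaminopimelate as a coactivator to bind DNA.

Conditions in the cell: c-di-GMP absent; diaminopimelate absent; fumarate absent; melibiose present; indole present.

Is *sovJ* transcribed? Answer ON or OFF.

ON

Melibiose is present, so MorS is active.
c-di-GMP is absent, so PurB is active.
Fumarate is absent, so OrvW is active.
Diaminopimelate is absent, so KepW is inactive.
Activator OrvW is present, so *lutT* is transcribed.
So LutT is produced and active.
Indole is present, so FenA is active.
Activator LutT is present, so *gixE* is transcribed.
So GixE is produced and active.
No repressor is bound and MorS and PurB and GixE are active, so *sovJ* is transcribed.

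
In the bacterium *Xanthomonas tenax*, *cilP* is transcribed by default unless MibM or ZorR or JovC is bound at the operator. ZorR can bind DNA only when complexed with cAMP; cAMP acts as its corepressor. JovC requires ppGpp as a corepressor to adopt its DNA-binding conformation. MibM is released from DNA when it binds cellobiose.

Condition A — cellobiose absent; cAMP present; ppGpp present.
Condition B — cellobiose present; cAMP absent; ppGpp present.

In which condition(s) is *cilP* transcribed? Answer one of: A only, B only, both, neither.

neither

Condition A:
Cellobiose is absent, so MibM is active.
cAMP is present, so ZorR is active.
ppGpp is present, so JovC is active.
With repressor MibM bound, *cilP* is not transcribed.
→ *cilP* is OFF in A.
Condition B:
Cellobiose is present, so MibM is inactive.
cAMP is absent, so ZorR is inactive.
ppGpp is present, so JovC is active.
With repressor JovC bound, *cilP* is not transcribed.
→ *cilP* is OFF in B.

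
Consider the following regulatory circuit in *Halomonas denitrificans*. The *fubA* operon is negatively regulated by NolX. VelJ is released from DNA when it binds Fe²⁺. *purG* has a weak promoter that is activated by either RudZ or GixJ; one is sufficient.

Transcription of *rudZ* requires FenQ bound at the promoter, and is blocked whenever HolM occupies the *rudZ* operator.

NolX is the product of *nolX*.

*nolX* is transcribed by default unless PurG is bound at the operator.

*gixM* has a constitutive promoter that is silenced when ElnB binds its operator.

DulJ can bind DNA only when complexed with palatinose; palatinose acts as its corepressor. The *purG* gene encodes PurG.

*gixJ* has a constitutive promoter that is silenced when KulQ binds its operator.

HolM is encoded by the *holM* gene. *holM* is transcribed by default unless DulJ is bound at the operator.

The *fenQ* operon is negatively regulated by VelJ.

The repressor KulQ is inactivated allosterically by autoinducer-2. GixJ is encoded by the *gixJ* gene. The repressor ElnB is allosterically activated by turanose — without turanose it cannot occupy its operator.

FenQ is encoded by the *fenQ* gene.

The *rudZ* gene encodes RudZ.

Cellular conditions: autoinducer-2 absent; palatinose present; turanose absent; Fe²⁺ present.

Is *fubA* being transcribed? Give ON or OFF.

Palatinose is present, so DulJ is active.
With repressor DulJ bound, *holM* is not transcribed.
So HolM is not produced.
Fe²⁺ is present, so VelJ is inactive.
With no repressor bound, *fenQ* is transcribed.
So FenQ is produced and active.
No repressor is bound and FenQ is active, so *rudZ* is transcribed.
So RudZ is produced and active.
Autoinducer-2 is absent, so KulQ is active.
With repressor KulQ bound, *gixJ* is not transcribed.
So GixJ is not produced.
Activator RudZ is present, so *purG* is transcribed.
So PurG is produced and active.
With repressor PurG bound, *nolX* is not transcribed.
So NolX is not produced.
With no repressor bound, *fubA* is transcribed.

ON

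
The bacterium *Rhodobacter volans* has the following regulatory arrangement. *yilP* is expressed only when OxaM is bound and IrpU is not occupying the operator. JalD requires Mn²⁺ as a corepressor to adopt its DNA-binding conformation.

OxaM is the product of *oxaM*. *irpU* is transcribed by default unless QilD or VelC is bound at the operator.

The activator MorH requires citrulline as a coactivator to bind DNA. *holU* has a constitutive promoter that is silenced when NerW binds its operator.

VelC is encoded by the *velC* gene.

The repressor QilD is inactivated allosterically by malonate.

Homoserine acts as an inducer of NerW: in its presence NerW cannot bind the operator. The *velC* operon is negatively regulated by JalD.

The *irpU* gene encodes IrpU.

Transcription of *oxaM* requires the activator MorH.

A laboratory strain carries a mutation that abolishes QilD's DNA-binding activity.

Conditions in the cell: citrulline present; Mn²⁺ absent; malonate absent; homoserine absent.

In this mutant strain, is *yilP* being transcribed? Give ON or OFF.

QilD is non-functional in this strain, so it has no effect.
Mn²⁺ is absent, so JalD is inactive.
With no repressor bound, *velC* is transcribed.
So VelC is produced and active.
With repressor VelC bound, *irpU* is not transcribed.
So IrpU is not produced.
Citrulline is present, so MorH is active.
No repressor is bound and MorH is active, so *oxaM* is transcribed.
So OxaM is produced and active.
No repressor is bound and OxaM is active, so *yilP* is transcribed.

ON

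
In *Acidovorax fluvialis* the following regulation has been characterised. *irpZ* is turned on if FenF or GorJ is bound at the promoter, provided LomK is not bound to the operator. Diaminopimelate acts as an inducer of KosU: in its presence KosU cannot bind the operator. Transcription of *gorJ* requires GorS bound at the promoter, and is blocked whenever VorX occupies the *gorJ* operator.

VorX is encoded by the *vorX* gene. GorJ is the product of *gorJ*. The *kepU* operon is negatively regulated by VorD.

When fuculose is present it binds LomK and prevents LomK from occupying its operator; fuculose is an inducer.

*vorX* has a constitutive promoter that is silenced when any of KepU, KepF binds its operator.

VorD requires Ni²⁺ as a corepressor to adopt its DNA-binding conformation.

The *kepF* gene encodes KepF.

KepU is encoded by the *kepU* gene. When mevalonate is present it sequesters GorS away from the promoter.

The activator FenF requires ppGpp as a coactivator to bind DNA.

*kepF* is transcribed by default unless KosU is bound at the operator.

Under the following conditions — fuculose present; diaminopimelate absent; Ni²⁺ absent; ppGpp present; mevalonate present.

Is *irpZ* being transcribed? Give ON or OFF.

ppGpp is present, so FenF is active.
Ni²⁺ is absent, so VorD is inactive.
With no repressor bound, *kepU* is transcribed.
So KepU is produced and active.
Diaminopimelate is absent, so KosU is active.
With repressor KosU bound, *kepF* is not transcribed.
So KepF is not produced.
With repressor KepU bound, *vorX* is not transcribed.
So VorX is not produced.
Mevalonate is present, so GorS is inactive.
Required activator GorS is absent, so *gorJ* is not transcribed.
So GorJ is not produced.
Fuculose is present, so LomK is inactive.
Activator FenF is present, so *irpZ* is transcribed.

ON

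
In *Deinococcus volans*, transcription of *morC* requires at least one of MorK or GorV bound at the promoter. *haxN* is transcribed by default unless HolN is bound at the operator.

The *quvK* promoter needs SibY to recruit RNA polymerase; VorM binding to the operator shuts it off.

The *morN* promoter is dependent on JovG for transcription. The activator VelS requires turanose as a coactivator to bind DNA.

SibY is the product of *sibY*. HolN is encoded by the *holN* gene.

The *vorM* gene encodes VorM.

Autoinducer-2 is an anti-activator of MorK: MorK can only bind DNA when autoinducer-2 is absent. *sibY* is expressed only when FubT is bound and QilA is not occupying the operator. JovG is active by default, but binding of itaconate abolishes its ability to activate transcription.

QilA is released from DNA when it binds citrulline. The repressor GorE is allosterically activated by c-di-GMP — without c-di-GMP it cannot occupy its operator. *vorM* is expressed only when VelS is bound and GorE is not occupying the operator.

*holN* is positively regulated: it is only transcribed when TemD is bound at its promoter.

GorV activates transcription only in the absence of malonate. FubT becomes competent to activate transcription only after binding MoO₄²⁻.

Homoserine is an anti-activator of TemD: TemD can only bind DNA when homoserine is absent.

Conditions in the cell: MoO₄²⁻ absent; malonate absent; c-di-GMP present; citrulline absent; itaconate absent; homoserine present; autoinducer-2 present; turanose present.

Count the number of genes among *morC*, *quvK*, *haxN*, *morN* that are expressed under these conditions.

Autoinducer-2 is present, so MorK is inactive.
Malonate is absent, so GorV is active.
Activator GorV is present, so *morC* is transcribed.
→ *morC* is ON.
c-di-GMP is present, so GorE is active.
Turanose is present, so VelS is active.
With repressor GorE bound, *vorM* is not transcribed.
So VorM is not produced.
MoO₄²⁻ is absent, so FubT is inactive.
Citrulline is absent, so QilA is active.
With repressor QilA bound, *sibY* is not transcribed.
So SibY is not produced.
Required activator SibY is absent, so *quvK* is not transcribed.
→ *quvK* is OFF.
Homoserine is present, so TemD is inactive.
Required activator TemD is absent, so *holN* is not transcribed.
So HolN is not produced.
With no repressor bound, *haxN* is transcribed.
→ *haxN* is ON.
Itaconate is absent, so JovG is active.
No repressor is bound and JovG is active, so *morN* is transcribed.
→ *morN* is ON.
3 of the 4 genes are transcribed.

3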